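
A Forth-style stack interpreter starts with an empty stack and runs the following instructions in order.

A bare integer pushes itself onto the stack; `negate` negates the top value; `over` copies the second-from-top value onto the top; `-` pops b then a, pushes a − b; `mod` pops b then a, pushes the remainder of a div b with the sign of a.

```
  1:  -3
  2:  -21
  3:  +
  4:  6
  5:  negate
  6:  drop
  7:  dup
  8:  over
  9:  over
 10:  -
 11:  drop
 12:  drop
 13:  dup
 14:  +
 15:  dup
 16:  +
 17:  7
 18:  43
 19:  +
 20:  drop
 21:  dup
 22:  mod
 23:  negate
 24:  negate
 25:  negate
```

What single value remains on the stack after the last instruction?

-3      -3
-21     -3 -21
+       -24
6       -24 6
negate  -24 -6
drop    -24
dup     -24 -24
over    -24 -24 -24
over    -24 -24 -24 -24
-       -24 -24 0
drop    -24 -24
drop    -24
dup     -24 -24
+       -48
dup     -48 -48
+       -96
7       -96 7
43      -96 7 43
+       -96 50
drop    -96
dup     -96 -96
mod     0
negate  0
negate  0
negate  0

0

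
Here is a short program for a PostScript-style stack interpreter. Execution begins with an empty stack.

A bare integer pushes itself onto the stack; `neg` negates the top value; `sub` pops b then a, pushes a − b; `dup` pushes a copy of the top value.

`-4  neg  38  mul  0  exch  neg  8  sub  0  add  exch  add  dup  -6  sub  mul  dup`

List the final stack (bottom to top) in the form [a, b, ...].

-4   : -4
neg  : 4
38   : 4 38
mul  : 152
0    : 152 0
exch : 0 152
neg  : 0 -152
8    : 0 -152 8
sub  : 0 -160
0    : 0 -160 0
add  : 0 -160
exch : -160 0
add  : -160
dup  : -160 -160
-6   : -160 -160 -6
sub  : -160 -154
mul  : 24640
dup  : 24640 24640

[24640, 24640]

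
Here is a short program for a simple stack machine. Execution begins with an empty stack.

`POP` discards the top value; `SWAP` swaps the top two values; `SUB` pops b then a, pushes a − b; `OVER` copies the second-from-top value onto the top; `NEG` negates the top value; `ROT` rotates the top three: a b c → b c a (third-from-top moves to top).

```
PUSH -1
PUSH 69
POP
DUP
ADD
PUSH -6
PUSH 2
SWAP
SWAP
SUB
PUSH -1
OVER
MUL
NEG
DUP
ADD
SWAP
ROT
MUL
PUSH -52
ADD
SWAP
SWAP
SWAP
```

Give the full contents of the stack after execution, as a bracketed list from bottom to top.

[-36, -16]

PUSH -1   -1
PUSH 69   -1 69
POP       -1
DUP       -1 -1
ADD       -2
PUSH -6   -2 -6
PUSH 2    -2 -6 2
SWAP      -2 2 -6
SWAP      -2 -6 2
SUB       -2 -8
PUSH -1   -2 -8 -1
OVER      -2 -8 -1 -8
MUL       -2 -8 8
NEG       -2 -8 -8
DUP       -2 -8 -8 -8
ADD       -2 -8 -16
SWAP      -2 -16 -8
ROT       -16 -8 -2
MUL       -16 16
PUSH -52  -16 16 -52
ADD       -16 -36
SWAP      -36 -16
SWAP      -16 -36
SWAP      -36 -16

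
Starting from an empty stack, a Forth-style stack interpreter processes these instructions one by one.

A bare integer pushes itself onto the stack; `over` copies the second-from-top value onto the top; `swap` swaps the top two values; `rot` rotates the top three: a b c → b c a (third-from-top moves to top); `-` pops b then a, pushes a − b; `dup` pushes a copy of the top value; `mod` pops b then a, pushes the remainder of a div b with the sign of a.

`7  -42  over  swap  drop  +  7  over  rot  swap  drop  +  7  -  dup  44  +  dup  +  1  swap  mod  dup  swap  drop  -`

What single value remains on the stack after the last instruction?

13

7    -> 7
-42  -> 7 -42
over -> 7 -42 7
swap -> 7 7 -42
drop -> 7 7
+    -> 14
7    -> 14 7
over -> 14 7 14
rot  -> 7 14 14
swap -> 7 14 14
drop -> 7 14
+    -> 21
7    -> 21 7
-    -> 14
dup  -> 14 14
44   -> 14 14 44
+    -> 14 58
dup  -> 14 58 58
+    -> 14 116
1    -> 14 116 1
swap -> 14 1 116
mod  -> 14 1
dup  -> 14 1 1
swap -> 14 1 1
drop -> 14 1
-    -> 13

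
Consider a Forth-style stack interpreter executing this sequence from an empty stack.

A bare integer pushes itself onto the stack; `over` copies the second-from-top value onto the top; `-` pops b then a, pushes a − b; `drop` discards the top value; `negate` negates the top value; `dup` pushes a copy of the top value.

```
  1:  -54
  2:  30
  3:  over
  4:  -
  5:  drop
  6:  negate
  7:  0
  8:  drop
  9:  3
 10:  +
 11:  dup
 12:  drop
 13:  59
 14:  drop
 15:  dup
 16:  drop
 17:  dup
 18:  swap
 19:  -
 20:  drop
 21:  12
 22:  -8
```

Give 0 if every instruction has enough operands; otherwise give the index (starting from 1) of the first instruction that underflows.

0

-54    : -54
30     : -54 30
over   : -54 30 -54
-      : -54 84
drop   : -54
negate : 54
0      : 54 0
drop   : 54
3      : 54 3
+      : 57
dup    : 57 57
drop   : 57
59     : 57 59
drop   : 57
dup    : 57 57
drop   : 57
dup    : 57 57
swap   : 57 57
-      : 0
drop   : (empty)
12     : 12
-8     : 12 -8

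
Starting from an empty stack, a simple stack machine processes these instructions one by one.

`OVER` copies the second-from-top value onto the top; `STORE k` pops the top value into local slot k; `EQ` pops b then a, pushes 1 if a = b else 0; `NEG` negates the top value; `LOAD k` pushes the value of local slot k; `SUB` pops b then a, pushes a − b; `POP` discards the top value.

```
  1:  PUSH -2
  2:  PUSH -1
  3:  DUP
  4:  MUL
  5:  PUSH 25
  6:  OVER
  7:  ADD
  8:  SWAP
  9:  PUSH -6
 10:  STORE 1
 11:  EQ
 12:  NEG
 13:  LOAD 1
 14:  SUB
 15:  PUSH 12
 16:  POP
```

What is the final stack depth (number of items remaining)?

PUSH -2 → -2
PUSH -1 → -2 -1
DUP     → -2 -1 -1
MUL     → -2 1
PUSH 25 → -2 1 25
OVER    → -2 1 25 1
ADD     → -2 1 26
SWAP    → -2 26 1
PUSH -6 → -2 26 1 -6
STORE 1 → -2 26 1
EQ      → -2 0
NEG     → -2 0
LOAD 1  → -2 0 -6
SUB     → -2 6
PUSH 12 → -2 6 12
POP     → -2 6

2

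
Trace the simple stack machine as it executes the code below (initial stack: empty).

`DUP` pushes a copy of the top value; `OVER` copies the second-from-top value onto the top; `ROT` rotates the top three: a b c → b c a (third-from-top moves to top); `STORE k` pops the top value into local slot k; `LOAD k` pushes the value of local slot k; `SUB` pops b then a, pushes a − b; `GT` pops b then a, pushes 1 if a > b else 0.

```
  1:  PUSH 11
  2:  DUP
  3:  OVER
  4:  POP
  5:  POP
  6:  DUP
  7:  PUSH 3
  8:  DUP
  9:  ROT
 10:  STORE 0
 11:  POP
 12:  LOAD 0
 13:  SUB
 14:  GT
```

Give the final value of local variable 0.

11

PUSH 11  [11]
DUP      [11, 11]
OVER     [11, 11, 11]
POP      [11, 11]
POP      [11]
DUP      [11, 11]
PUSH 3   [11, 11, 3]
DUP      [11, 11, 3, 3]
ROT      [11, 3, 3, 11]
STORE 0  [11, 3, 3]
POP      [11, 3]
LOAD 0   [11, 3, 11]
SUB      [11, -8]
GT       [1]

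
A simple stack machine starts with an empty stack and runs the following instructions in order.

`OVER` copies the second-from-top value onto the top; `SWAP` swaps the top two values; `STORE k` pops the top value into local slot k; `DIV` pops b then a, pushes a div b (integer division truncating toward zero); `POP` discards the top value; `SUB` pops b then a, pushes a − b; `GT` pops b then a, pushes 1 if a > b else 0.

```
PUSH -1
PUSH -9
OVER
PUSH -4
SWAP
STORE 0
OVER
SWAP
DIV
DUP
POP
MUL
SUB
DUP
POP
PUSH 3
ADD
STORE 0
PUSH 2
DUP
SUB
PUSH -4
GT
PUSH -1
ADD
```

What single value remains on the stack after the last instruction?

0

PUSH -1  -1
PUSH -9  -1 -9
OVER     -1 -9 -1
PUSH -4  -1 -9 -1 -4
SWAP     -1 -9 -4 -1
STORE 0  -1 -9 -4
OVER     -1 -9 -4 -9
SWAP     -1 -9 -9 -4
DIV      -1 -9 2
DUP      -1 -9 2 2
POP      -1 -9 2
MUL      -1 -18
SUB      17
DUP      17 17
POP      17
PUSH 3   17 3
ADD      20
STORE 0  (empty)
PUSH 2   2
DUP      2 2
SUB      0
PUSH -4  0 -4
GT       1
PUSH -1  1 -1
ADD      0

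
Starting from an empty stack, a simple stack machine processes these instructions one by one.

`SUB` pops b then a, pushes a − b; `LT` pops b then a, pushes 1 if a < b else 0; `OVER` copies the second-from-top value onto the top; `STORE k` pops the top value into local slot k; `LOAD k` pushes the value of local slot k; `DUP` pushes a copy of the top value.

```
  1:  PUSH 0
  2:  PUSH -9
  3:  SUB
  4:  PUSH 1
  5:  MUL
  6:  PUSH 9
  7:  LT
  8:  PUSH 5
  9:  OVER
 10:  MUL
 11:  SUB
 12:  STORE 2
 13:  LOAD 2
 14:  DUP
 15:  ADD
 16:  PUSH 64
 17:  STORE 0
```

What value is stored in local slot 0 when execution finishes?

PUSH 0  : 0
PUSH -9 : 0 -9
SUB     : 9
PUSH 1  : 9 1
MUL     : 9
PUSH 9  : 9 9
LT      : 0
PUSH 5  : 0 5
OVER    : 0 5 0
MUL     : 0 0
SUB     : 0
STORE 2 : (empty)
LOAD 2  : 0
DUP     : 0 0
ADD     : 0
PUSH 64 : 0 64
STORE 0 : 0

64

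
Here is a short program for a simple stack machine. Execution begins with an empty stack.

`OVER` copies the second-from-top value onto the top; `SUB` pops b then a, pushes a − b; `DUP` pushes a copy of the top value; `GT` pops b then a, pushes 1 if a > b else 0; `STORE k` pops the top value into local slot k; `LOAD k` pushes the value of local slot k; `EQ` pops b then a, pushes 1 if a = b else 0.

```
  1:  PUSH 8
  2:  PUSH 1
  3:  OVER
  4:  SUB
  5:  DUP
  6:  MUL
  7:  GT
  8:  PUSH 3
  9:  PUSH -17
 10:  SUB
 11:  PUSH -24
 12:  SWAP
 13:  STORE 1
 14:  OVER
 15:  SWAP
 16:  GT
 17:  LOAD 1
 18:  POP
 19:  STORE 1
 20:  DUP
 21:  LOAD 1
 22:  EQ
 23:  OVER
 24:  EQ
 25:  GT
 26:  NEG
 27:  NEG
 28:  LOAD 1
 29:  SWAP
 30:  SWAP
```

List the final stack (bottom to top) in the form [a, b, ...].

PUSH 8   → [8]
PUSH 1   → [8, 1]
OVER     → [8, 1, 8]
SUB      → [8, -7]
DUP      → [8, -7, -7]
MUL      → [8, 49]
GT       → [0]
PUSH 3   → [0, 3]
PUSH -17 → [0, 3, -17]
SUB      → [0, 20]
PUSH -24 → [0, 20, -24]
SWAP     → [0, -24, 20]
STORE 1  → [0, -24]
OVER     → [0, -24, 0]
SWAP     → [0, 0, -24]
GT       → [0, 1]
LOAD 1   → [0, 1, 20]
POP      → [0, 1]
STORE 1  → [0]
DUP      → [0, 0]
LOAD 1   → [0, 0, 1]
EQ       → [0, 0]
OVER     → [0, 0, 0]
EQ       → [0, 1]
GT       → [0]
NEG      → [0]
NEG      → [0]
LOAD 1   → [0, 1]
SWAP     → [1, 0]
SWAP     → [0, 1]

[0, 1]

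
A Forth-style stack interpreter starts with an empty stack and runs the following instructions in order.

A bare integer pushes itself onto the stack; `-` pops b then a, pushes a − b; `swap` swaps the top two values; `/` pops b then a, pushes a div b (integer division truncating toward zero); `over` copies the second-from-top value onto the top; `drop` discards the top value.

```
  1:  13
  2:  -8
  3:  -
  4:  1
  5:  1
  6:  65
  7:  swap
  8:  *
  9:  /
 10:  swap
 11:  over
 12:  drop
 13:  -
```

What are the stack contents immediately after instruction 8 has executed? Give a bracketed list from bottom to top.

13    13
-8    13 -8
-     21
1     21 1
1     21 1 1
65    21 1 1 65
swap  21 1 65 1
*     21 1 65

[21, 1, 65]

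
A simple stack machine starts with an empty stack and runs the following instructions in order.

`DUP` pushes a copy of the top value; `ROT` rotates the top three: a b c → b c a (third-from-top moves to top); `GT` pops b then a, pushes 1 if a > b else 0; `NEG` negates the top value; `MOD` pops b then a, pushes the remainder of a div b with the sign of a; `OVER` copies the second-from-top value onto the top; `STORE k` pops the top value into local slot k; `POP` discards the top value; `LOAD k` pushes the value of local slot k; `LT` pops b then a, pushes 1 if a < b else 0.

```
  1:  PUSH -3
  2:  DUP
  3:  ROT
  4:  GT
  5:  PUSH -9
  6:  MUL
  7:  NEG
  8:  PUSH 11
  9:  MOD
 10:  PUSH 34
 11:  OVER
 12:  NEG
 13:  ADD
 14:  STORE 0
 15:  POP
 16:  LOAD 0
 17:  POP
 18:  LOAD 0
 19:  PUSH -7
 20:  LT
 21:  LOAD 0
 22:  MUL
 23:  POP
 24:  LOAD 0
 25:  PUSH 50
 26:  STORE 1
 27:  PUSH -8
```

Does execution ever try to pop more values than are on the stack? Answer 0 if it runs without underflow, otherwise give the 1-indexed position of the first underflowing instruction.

3

PUSH -3 -> [-3]
DUP     -> [-3, -3]
ROT  — needs 3 operands, stack has 2 → underflow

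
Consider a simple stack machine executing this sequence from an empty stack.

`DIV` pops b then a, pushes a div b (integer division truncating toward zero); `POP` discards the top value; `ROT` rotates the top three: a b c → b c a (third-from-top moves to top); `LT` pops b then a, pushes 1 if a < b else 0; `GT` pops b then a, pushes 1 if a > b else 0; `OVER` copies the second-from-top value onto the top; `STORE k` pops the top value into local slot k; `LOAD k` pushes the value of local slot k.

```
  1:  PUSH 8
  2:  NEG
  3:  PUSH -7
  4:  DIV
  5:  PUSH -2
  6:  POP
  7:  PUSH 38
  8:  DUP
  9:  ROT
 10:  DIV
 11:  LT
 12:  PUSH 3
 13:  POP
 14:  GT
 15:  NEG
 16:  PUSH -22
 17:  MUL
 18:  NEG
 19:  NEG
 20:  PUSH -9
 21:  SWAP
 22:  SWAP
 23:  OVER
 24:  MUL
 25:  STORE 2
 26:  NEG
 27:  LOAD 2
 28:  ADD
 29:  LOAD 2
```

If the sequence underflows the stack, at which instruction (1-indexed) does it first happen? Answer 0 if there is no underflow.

PUSH 8  -> 8
NEG     -> -8
PUSH -7 -> -8 -7
DIV     -> 1
PUSH -2 -> 1 -2
POP     -> 1
PUSH 38 -> 1 38
DUP     -> 1 38 38
ROT     -> 38 38 1
DIV     -> 38 38
LT      -> 0
PUSH 3  -> 0 3
POP     -> 0
GT  — needs 2 operands, stack has 1 → underflow

14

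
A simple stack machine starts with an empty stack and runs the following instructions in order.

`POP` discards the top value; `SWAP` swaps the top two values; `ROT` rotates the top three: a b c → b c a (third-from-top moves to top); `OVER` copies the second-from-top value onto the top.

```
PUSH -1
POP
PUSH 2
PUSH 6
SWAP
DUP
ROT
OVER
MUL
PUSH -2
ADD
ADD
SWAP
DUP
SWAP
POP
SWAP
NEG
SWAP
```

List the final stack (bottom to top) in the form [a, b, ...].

PUSH -1  [-1]
POP      []
PUSH 2   [2]
PUSH 6   [2, 6]
SWAP     [6, 2]
DUP      [6, 2, 2]
ROT      [2, 2, 6]
OVER     [2, 2, 6, 2]
MUL      [2, 2, 12]
PUSH -2  [2, 2, 12, -2]
ADD      [2, 2, 10]
ADD      [2, 12]
SWAP     [12, 2]
DUP      [12, 2, 2]
SWAP     [12, 2, 2]
POP      [12, 2]
SWAP     [2, 12]
NEG      [2, -12]
SWAP     [-12, 2]

[-12, 2]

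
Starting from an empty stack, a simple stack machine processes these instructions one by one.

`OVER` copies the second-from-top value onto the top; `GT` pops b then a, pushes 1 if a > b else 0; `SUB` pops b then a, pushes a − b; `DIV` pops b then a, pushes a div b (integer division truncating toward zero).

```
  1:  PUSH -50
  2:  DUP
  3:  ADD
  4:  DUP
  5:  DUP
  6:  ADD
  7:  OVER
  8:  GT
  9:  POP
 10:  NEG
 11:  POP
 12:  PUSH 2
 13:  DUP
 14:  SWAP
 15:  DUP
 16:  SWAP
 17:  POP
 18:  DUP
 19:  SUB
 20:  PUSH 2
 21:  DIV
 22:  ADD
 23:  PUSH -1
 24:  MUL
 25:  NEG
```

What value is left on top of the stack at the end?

2

PUSH -50 : -50
DUP      : -50 -50
ADD      : -100
DUP      : -100 -100
DUP      : -100 -100 -100
ADD      : -100 -200
OVER     : -100 -200 -100
GT       : -100 0
POP      : -100
NEG      : 100
POP      : (empty)
PUSH 2   : 2
DUP      : 2 2
SWAP     : 2 2
DUP      : 2 2 2
SWAP     : 2 2 2
POP      : 2 2
DUP      : 2 2 2
SUB      : 2 0
PUSH 2   : 2 0 2
DIV      : 2 0
ADD      : 2
PUSH -1  : 2 -1
MUL      : -2
NEG      : 2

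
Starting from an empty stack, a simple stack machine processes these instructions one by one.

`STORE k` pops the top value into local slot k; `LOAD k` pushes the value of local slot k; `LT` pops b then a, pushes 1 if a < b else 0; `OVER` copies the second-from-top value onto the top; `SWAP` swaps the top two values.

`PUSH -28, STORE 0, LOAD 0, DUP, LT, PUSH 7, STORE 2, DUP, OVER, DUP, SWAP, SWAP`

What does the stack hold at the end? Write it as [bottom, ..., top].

PUSH -28 : -28
STORE 0  : (empty)
LOAD 0   : -28
DUP      : -28 -28
LT       : 0
PUSH 7   : 0 7
STORE 2  : 0
DUP      : 0 0
OVER     : 0 0 0
DUP      : 0 0 0 0
SWAP     : 0 0 0 0
SWAP     : 0 0 0 0

[0, 0, 0, 0]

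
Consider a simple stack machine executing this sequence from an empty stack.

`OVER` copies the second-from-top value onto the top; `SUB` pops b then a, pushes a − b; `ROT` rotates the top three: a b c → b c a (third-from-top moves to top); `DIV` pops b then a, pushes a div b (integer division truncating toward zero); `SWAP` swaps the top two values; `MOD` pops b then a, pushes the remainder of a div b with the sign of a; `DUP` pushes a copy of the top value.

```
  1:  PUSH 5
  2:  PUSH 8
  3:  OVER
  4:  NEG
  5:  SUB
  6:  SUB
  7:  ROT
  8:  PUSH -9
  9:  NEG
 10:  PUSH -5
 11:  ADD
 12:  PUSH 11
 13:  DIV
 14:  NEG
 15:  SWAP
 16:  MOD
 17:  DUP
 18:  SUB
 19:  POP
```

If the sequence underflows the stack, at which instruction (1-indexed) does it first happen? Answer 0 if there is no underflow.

PUSH 5 → [5]
PUSH 8 → [5, 8]
OVER   → [5, 8, 5]
NEG    → [5, 8, -5]
SUB    → [5, 13]
SUB    → [-8]
ROT  — needs 3 operands, stack has 1 → underflow

7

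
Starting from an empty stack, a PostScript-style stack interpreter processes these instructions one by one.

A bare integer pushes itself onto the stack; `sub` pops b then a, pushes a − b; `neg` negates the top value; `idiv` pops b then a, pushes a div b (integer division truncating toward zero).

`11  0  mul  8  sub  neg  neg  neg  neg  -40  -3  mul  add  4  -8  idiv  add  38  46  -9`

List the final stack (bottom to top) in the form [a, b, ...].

[112, 38, 46, -9]

11   -> 11
0    -> 11 0
mul  -> 0
8    -> 0 8
sub  -> -8
neg  -> 8
neg  -> -8
neg  -> 8
neg  -> -8
-40  -> -8 -40
-3   -> -8 -40 -3
mul  -> -8 120
add  -> 112
4    -> 112 4
-8   -> 112 4 -8
idiv -> 112 0
add  -> 112
38   -> 112 38
46   -> 112 38 46
-9   -> 112 38 46 -9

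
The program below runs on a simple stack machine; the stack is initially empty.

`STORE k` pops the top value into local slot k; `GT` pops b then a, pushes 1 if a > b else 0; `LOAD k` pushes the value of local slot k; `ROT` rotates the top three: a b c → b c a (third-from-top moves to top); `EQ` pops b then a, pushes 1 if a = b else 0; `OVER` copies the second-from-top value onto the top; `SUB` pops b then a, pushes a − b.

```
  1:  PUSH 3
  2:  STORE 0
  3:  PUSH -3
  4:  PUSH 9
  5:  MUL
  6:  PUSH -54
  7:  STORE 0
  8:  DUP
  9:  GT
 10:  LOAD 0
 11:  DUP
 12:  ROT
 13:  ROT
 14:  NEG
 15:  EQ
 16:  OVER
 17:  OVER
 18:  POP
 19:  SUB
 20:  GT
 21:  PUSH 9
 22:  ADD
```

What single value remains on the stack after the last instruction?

9

PUSH 3    3
STORE 0   (empty)
PUSH -3   -3
PUSH 9    -3 9
MUL       -27
PUSH -54  -27 -54
STORE 0   -27
DUP       -27 -27
GT        0
LOAD 0    0 -54
DUP       0 -54 -54
ROT       -54 -54 0
ROT       -54 0 -54
NEG       -54 0 54
EQ        -54 0
OVER      -54 0 -54
OVER      -54 0 -54 0
POP       -54 0 -54
SUB       -54 54
GT        0
PUSH 9    0 9
ADD       9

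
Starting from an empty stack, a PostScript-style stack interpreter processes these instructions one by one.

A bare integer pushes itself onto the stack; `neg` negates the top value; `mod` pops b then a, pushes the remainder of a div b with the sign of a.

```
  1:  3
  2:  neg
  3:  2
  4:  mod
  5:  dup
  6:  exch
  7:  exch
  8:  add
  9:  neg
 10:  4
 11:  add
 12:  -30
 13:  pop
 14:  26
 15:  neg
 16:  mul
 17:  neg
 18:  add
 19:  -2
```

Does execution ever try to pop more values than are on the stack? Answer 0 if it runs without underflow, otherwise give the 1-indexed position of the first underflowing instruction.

3    -> [3]
neg  -> [-3]
2    -> [-3, 2]
mod  -> [-1]
dup  -> [-1, -1]
exch -> [-1, -1]
exch -> [-1, -1]
add  -> [-2]
neg  -> [2]
4    -> [2, 4]
add  -> [6]
-30  -> [6, -30]
pop  -> [6]
26   -> [6, 26]
neg  -> [6, -26]
mul  -> [-156]
neg  -> [156]
add  — needs 2 operands, stack has 1 → underflow

18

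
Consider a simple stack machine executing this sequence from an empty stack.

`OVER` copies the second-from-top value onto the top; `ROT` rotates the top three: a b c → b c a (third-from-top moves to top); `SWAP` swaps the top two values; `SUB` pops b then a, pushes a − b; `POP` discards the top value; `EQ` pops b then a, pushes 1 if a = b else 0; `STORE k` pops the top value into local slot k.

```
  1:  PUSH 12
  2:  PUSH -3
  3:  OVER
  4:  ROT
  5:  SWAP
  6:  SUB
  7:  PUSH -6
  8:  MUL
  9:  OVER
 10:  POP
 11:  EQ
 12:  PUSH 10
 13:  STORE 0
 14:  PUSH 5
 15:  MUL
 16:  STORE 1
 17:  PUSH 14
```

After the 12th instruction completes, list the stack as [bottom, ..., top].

[0, 10]

PUSH 12 → 12
PUSH -3 → 12 -3
OVER    → 12 -3 12
ROT     → -3 12 12
SWAP    → -3 12 12
SUB     → -3 0
PUSH -6 → -3 0 -6
MUL     → -3 0
OVER    → -3 0 -3
POP     → -3 0
EQ      → 0
PUSH 10 → 0 10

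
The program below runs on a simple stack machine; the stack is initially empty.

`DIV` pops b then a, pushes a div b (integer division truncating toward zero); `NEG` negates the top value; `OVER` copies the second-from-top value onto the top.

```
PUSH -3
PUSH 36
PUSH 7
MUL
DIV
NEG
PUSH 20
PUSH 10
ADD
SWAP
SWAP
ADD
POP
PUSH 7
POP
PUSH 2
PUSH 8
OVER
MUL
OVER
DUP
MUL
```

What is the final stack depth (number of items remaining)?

PUSH -3 -> [-3]
PUSH 36 -> [-3, 36]
PUSH 7  -> [-3, 36, 7]
MUL     -> [-3, 252]
DIV     -> [0]
NEG     -> [0]
PUSH 20 -> [0, 20]
PUSH 10 -> [0, 20, 10]
ADD     -> [0, 30]
SWAP    -> [30, 0]
SWAP    -> [0, 30]
ADD     -> [30]
POP     -> []
PUSH 7  -> [7]
POP     -> []
PUSH 2  -> [2]
PUSH 8  -> [2, 8]
OVER    -> [2, 8, 2]
MUL     -> [2, 16]
OVER    -> [2, 16, 2]
DUP     -> [2, 16, 2, 2]
MUL     -> [2, 16, 4]

3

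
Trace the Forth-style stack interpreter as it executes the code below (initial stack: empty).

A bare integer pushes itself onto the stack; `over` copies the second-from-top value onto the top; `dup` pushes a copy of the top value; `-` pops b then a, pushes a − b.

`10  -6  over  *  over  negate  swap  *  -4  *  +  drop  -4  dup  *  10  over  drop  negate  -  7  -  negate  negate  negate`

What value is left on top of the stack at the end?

-19

10     -> 10
-6     -> 10 -6
over   -> 10 -6 10
*      -> 10 -60
over   -> 10 -60 10
negate -> 10 -60 -10
swap   -> 10 -10 -60
*      -> 10 600
-4     -> 10 600 -4
*      -> 10 -2400
+      -> -2390
drop   -> (empty)
-4     -> -4
dup    -> -4 -4
*      -> 16
10     -> 16 10
over   -> 16 10 16
drop   -> 16 10
negate -> 16 -10
-      -> 26
7      -> 26 7
-      -> 19
negate -> -19
negate -> 19
negate -> -19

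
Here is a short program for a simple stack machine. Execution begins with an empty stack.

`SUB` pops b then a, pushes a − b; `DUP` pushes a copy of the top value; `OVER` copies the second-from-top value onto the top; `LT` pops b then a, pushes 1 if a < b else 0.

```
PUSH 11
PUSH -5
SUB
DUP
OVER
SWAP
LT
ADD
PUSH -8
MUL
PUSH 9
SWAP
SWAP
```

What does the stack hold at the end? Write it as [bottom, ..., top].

[-128, 9]

PUSH 11 → 11
PUSH -5 → 11 -5
SUB     → 16
DUP     → 16 16
OVER    → 16 16 16
SWAP    → 16 16 16
LT      → 16 0
ADD     → 16
PUSH -8 → 16 -8
MUL     → -128
PUSH 9  → -128 9
SWAP    → 9 -128
SWAP    → -128 9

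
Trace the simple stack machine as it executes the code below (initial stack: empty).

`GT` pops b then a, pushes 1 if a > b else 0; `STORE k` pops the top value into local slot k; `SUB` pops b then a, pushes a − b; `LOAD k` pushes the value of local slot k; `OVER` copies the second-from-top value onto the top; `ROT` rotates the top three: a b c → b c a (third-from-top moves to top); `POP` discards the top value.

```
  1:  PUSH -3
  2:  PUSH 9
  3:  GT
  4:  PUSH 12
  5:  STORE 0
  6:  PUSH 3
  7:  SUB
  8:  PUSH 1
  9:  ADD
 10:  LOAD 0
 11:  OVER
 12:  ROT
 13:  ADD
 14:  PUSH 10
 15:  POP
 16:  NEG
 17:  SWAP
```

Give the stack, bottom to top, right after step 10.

[-2, 12]

PUSH -3 → -3
PUSH 9  → -3 9
GT      → 0
PUSH 12 → 0 12
STORE 0 → 0
PUSH 3  → 0 3
SUB     → -3
PUSH 1  → -3 1
ADD     → -2
LOAD 0  → -2 12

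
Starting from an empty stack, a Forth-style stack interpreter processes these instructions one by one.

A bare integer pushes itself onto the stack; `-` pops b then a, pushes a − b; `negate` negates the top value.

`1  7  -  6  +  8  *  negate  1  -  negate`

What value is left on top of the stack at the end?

1

1      -> 1
7      -> 1 7
-      -> -6
6      -> -6 6
+      -> 0
8      -> 0 8
*      -> 0
negate -> 0
1      -> 0 1
-      -> -1
negate -> 1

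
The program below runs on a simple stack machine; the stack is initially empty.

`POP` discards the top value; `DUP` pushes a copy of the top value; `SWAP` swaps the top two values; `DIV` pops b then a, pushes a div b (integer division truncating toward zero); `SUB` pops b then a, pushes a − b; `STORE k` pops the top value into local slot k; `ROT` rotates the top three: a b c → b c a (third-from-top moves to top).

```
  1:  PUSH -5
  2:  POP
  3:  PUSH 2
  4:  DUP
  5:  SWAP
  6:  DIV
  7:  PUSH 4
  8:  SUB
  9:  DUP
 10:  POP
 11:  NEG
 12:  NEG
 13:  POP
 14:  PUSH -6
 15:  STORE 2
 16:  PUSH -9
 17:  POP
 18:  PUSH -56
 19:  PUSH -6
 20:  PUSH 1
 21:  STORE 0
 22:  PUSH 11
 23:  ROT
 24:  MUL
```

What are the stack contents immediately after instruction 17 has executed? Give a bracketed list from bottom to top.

PUSH -5 → -5
POP     → (empty)
PUSH 2  → 2
DUP     → 2 2
SWAP    → 2 2
DIV     → 1
PUSH 4  → 1 4
SUB     → -3
DUP     → -3 -3
POP     → -3
NEG     → 3
NEG     → -3
POP     → (empty)
PUSH -6 → -6
STORE 2 → (empty)
PUSH -9 → -9
POP     → (empty)

[]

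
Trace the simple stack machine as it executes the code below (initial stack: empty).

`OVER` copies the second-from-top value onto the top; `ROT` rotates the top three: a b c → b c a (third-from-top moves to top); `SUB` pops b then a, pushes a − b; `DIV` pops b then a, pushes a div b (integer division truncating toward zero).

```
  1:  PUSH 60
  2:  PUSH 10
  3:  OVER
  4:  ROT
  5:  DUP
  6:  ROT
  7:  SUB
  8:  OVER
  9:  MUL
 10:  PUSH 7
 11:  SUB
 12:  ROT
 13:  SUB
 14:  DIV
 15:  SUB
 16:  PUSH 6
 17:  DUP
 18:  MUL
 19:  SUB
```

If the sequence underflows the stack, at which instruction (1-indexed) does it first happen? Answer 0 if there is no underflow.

PUSH 60  [60]
PUSH 10  [60, 10]
OVER     [60, 10, 60]
ROT      [10, 60, 60]
DUP      [10, 60, 60, 60]
ROT      [10, 60, 60, 60]
SUB      [10, 60, 0]
OVER     [10, 60, 0, 60]
MUL      [10, 60, 0]
PUSH 7   [10, 60, 0, 7]
SUB      [10, 60, -7]
ROT      [60, -7, 10]
SUB      [60, -17]
DIV      [-3]
SUB  — needs 2 operands, stack has 1 → underflow

15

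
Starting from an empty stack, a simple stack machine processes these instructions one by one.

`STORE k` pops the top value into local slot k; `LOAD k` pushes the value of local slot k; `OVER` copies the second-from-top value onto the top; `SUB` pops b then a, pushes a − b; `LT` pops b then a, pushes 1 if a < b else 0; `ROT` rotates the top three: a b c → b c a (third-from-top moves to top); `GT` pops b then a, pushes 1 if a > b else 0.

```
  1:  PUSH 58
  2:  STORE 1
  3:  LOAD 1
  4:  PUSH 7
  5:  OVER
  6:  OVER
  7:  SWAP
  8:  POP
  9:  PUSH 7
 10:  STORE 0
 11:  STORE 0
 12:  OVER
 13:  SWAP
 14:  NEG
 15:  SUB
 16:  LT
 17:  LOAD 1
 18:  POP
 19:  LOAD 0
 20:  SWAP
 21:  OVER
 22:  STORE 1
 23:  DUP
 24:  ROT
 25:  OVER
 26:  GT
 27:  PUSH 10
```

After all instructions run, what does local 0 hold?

PUSH 58 -> 58
STORE 1 -> (empty)
LOAD 1  -> 58
PUSH 7  -> 58 7
OVER    -> 58 7 58
OVER    -> 58 7 58 7
SWAP    -> 58 7 7 58
POP     -> 58 7 7
PUSH 7  -> 58 7 7 7
STORE 0 -> 58 7 7
STORE 0 -> 58 7
OVER    -> 58 7 58
SWAP    -> 58 58 7
NEG     -> 58 58 -7
SUB     -> 58 65
LT      -> 1
LOAD 1  -> 1 58
POP     -> 1
LOAD 0  -> 1 7
SWAP    -> 7 1
OVER    -> 7 1 7
STORE 1 -> 7 1
DUP     -> 7 1 1
ROT     -> 1 1 7
OVER    -> 1 1 7 1
GT      -> 1 1 1
PUSH 10 -> 1 1 1 10

7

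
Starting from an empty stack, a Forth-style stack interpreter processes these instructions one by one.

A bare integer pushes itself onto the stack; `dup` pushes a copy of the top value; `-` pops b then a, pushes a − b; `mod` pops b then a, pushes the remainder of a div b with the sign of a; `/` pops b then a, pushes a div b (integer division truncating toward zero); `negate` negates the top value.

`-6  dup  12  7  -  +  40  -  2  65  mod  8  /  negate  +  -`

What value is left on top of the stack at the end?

35

-6     -> [-6]
dup    -> [-6, -6]
12     -> [-6, -6, 12]
7      -> [-6, -6, 12, 7]
-      -> [-6, -6, 5]
+      -> [-6, -1]
40     -> [-6, -1, 40]
-      -> [-6, -41]
2      -> [-6, -41, 2]
65     -> [-6, -41, 2, 65]
mod    -> [-6, -41, 2]
8      -> [-6, -41, 2, 8]
/      -> [-6, -41, 0]
negate -> [-6, -41, 0]
+      -> [-6, -41]
-      -> [35]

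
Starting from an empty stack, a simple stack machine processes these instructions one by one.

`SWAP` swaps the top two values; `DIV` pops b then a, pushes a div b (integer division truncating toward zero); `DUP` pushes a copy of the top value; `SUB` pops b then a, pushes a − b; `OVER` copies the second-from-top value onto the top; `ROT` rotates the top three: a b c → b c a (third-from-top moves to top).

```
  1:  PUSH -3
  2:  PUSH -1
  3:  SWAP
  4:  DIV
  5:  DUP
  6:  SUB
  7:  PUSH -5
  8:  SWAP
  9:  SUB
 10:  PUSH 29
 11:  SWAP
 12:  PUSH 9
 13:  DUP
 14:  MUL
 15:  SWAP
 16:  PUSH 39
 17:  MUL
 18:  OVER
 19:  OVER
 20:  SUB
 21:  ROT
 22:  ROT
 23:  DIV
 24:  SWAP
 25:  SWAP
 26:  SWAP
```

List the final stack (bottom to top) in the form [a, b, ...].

PUSH -3  -3
PUSH -1  -3 -1
SWAP     -1 -3
DIV      0
DUP      0 0
SUB      0
PUSH -5  0 -5
SWAP     -5 0
SUB      -5
PUSH 29  -5 29
SWAP     29 -5
PUSH 9   29 -5 9
DUP      29 -5 9 9
MUL      29 -5 81
SWAP     29 81 -5
PUSH 39  29 81 -5 39
MUL      29 81 -195
OVER     29 81 -195 81
OVER     29 81 -195 81 -195
SUB      29 81 -195 276
ROT      29 -195 276 81
ROT      29 276 81 -195
DIV      29 276 0
SWAP     29 0 276
SWAP     29 276 0
SWAP     29 0 276

[29, 0, 276]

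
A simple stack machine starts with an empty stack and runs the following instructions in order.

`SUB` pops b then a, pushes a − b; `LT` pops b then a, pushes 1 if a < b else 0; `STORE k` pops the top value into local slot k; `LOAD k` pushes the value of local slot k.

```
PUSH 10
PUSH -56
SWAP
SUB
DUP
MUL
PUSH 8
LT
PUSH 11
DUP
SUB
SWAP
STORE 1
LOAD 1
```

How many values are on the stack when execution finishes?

PUSH 10  → 10
PUSH -56 → 10 -56
SWAP     → -56 10
SUB      → -66
DUP      → -66 -66
MUL      → 4356
PUSH 8   → 4356 8
LT       → 0
PUSH 11  → 0 11
DUP      → 0 11 11
SUB      → 0 0
SWAP     → 0 0
STORE 1  → 0
LOAD 1   → 0 0

2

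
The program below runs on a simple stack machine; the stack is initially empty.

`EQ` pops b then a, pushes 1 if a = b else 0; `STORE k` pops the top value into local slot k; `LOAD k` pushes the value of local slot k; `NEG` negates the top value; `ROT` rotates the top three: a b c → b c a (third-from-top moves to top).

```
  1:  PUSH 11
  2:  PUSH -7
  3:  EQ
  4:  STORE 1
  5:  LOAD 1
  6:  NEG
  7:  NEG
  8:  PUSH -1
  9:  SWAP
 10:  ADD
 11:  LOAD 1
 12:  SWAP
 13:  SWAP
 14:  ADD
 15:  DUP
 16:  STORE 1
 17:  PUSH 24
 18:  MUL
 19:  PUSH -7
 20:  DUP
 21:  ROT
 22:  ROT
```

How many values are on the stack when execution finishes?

3

PUSH 11 : [11]
PUSH -7 : [11, -7]
EQ      : [0]
STORE 1 : []
LOAD 1  : [0]
NEG     : [0]
NEG     : [0]
PUSH -1 : [0, -1]
SWAP    : [-1, 0]
ADD     : [-1]
LOAD 1  : [-1, 0]
SWAP    : [0, -1]
SWAP    : [-1, 0]
ADD     : [-1]
DUP     : [-1, -1]
STORE 1 : [-1]
PUSH 24 : [-1, 24]
MUL     : [-24]
PUSH -7 : [-24, -7]
DUP     : [-24, -7, -7]
ROT     : [-7, -7, -24]
ROT     : [-7, -24, -7]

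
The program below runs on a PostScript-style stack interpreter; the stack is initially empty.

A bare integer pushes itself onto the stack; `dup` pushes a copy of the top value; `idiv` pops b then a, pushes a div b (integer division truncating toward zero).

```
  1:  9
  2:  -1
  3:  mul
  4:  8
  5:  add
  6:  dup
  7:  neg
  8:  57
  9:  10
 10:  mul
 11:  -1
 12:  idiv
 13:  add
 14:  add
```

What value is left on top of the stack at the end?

-570

9    -> [9]
-1   -> [9, -1]
mul  -> [-9]
8    -> [-9, 8]
add  -> [-1]
dup  -> [-1, -1]
neg  -> [-1, 1]
57   -> [-1, 1, 57]
10   -> [-1, 1, 57, 10]
mul  -> [-1, 1, 570]
-1   -> [-1, 1, 570, -1]
idiv -> [-1, 1, -570]
add  -> [-1, -569]
add  -> [-570]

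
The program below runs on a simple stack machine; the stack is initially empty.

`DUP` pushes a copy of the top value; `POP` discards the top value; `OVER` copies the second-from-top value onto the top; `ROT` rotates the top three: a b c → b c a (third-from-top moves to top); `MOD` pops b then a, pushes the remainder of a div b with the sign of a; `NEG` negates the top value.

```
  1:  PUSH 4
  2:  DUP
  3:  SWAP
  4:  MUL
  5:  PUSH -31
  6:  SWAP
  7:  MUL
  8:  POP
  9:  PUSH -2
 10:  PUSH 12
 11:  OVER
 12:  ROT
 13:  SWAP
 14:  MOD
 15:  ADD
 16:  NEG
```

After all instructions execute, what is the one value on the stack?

PUSH 4   : [4]
DUP      : [4, 4]
SWAP     : [4, 4]
MUL      : [16]
PUSH -31 : [16, -31]
SWAP     : [-31, 16]
MUL      : [-496]
POP      : []
PUSH -2  : [-2]
PUSH 12  : [-2, 12]
OVER     : [-2, 12, -2]
ROT      : [12, -2, -2]
SWAP     : [12, -2, -2]
MOD      : [12, 0]
ADD      : [12]
NEG      : [-12]

-12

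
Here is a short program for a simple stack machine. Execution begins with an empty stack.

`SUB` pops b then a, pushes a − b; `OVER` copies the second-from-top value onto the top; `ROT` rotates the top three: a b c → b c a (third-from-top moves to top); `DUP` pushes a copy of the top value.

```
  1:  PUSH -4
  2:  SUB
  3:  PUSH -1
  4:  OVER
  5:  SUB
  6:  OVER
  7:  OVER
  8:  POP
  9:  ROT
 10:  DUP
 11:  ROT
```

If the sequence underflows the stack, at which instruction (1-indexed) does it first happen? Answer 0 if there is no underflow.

PUSH -4  -4
SUB  — needs 2 operands, stack has 1 → underflow

2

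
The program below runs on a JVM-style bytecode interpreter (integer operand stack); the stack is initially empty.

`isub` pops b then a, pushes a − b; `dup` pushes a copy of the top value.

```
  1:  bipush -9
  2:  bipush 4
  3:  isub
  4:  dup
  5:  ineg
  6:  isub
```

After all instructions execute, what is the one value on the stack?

-26

bipush -9 -> -9
bipush 4  -> -9 4
isub      -> -13
dup       -> -13 -13
ineg      -> -13 13
isub      -> -26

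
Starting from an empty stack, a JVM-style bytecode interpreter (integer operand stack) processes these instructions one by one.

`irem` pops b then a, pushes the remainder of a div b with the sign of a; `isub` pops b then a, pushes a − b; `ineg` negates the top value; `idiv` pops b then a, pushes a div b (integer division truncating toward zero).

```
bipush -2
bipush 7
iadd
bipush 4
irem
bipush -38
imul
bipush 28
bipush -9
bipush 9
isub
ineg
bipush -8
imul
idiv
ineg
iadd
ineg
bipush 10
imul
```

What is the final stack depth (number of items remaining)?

bipush -2  -> [-2]
bipush 7   -> [-2, 7]
iadd       -> [5]
bipush 4   -> [5, 4]
irem       -> [1]
bipush -38 -> [1, -38]
imul       -> [-38]
bipush 28  -> [-38, 28]
bipush -9  -> [-38, 28, -9]
bipush 9   -> [-38, 28, -9, 9]
isub       -> [-38, 28, -18]
ineg       -> [-38, 28, 18]
bipush -8  -> [-38, 28, 18, -8]
imul       -> [-38, 28, -144]
idiv       -> [-38, 0]
ineg       -> [-38, 0]
iadd       -> [-38]
ineg       -> [38]
bipush 10  -> [38, 10]
imul       -> [380]

1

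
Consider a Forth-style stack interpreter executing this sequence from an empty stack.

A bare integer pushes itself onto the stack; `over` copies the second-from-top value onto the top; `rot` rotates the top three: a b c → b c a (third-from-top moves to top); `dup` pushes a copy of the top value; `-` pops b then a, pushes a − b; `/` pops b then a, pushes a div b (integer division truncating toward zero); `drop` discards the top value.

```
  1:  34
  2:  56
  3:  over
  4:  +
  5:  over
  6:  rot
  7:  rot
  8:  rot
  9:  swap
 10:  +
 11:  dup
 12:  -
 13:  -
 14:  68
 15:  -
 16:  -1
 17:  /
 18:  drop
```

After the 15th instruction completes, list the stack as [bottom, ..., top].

34   : [34]
56   : [34, 56]
over : [34, 56, 34]
+    : [34, 90]
over : [34, 90, 34]
rot  : [90, 34, 34]
rot  : [34, 34, 90]
rot  : [34, 90, 34]
swap : [34, 34, 90]
+    : [34, 124]
dup  : [34, 124, 124]
-    : [34, 0]
-    : [34]
68   : [34, 68]
-    : [-34]

[-34]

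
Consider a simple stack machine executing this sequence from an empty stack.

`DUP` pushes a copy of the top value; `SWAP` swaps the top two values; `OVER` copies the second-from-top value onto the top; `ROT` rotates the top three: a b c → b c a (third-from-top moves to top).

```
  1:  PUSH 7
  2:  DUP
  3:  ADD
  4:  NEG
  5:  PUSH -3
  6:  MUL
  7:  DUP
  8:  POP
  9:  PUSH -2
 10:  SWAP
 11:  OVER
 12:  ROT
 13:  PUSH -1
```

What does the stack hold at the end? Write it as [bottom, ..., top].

[42, -2, -2, -1]

PUSH 7  -> 7
DUP     -> 7 7
ADD     -> 14
NEG     -> -14
PUSH -3 -> -14 -3
MUL     -> 42
DUP     -> 42 42
POP     -> 42
PUSH -2 -> 42 -2
SWAP    -> -2 42
OVER    -> -2 42 -2
ROT     -> 42 -2 -2
PUSH -1 -> 42 -2 -2 -1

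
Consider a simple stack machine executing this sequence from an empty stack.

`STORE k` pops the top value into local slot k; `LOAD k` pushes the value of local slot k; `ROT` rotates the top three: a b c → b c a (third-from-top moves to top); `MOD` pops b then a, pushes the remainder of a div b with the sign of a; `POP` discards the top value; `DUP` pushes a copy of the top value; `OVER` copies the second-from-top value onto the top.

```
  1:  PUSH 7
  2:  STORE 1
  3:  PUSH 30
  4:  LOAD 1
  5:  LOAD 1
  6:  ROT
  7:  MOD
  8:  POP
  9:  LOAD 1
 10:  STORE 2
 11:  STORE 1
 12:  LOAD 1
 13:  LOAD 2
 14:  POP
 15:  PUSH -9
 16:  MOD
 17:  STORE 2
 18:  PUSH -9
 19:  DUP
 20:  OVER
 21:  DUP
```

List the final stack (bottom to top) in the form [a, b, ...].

[-9, -9, -9, -9]

PUSH 7  : [7]
STORE 1 : []
PUSH 30 : [30]
LOAD 1  : [30, 7]
LOAD 1  : [30, 7, 7]
ROT     : [7, 7, 30]
MOD     : [7, 7]
POP     : [7]
LOAD 1  : [7, 7]
STORE 2 : [7]
STORE 1 : []
LOAD 1  : [7]
LOAD 2  : [7, 7]
POP     : [7]
PUSH -9 : [7, -9]
MOD     : [7]
STORE 2 : []
PUSH -9 : [-9]
DUP     : [-9, -9]
OVER    : [-9, -9, -9]
DUP     : [-9, -9, -9, -9]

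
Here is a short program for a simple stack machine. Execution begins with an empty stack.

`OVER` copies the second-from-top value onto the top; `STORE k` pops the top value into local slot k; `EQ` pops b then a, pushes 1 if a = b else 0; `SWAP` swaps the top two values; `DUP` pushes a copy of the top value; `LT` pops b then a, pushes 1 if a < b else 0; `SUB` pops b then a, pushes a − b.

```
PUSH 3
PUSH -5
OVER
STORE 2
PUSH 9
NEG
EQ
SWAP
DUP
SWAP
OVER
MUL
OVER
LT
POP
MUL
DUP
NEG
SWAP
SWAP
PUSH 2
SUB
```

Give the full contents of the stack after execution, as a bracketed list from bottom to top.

PUSH 3  -> 3
PUSH -5 -> 3 -5
OVER    -> 3 -5 3
STORE 2 -> 3 -5
PUSH 9  -> 3 -5 9
NEG     -> 3 -5 -9
EQ      -> 3 0
SWAP    -> 0 3
DUP     -> 0 3 3
SWAP    -> 0 3 3
OVER    -> 0 3 3 3
MUL     -> 0 3 9
OVER    -> 0 3 9 3
LT      -> 0 3 0
POP     -> 0 3
MUL     -> 0
DUP     -> 0 0
NEG     -> 0 0
SWAP    -> 0 0
SWAP    -> 0 0
PUSH 2  -> 0 0 2
SUB     -> 0 -2

[0, -2]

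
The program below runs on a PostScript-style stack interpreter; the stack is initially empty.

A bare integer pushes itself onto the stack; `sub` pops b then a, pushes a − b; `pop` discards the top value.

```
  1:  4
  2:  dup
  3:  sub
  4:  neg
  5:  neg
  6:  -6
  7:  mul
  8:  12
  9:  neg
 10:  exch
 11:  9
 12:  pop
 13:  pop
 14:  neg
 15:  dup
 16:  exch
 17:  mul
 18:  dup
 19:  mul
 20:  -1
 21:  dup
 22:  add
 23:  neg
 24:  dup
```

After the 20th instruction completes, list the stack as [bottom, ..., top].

[20736, -1]

4     [4]
dup   [4, 4]
sub   [0]
neg   [0]
neg   [0]
-6    [0, -6]
mul   [0]
12    [0, 12]
neg   [0, -12]
exch  [-12, 0]
9     [-12, 0, 9]
pop   [-12, 0]
pop   [-12]
neg   [12]
dup   [12, 12]
exch  [12, 12]
mul   [144]
dup   [144, 144]
mul   [20736]
-1    [20736, -1]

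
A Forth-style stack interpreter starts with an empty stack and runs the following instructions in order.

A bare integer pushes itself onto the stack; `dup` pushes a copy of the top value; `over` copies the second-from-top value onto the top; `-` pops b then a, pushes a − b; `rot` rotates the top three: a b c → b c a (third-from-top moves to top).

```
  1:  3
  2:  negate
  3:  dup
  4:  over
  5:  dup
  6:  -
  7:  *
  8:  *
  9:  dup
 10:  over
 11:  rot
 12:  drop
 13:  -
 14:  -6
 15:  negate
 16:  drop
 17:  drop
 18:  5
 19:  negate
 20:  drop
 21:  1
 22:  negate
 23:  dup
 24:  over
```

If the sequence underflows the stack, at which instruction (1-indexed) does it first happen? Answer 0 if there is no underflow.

3      -> [3]
negate -> [-3]
dup    -> [-3, -3]
over   -> [-3, -3, -3]
dup    -> [-3, -3, -3, -3]
-      -> [-3, -3, 0]
*      -> [-3, 0]
*      -> [0]
dup    -> [0, 0]
over   -> [0, 0, 0]
rot    -> [0, 0, 0]
drop   -> [0, 0]
-      -> [0]
-6     -> [0, -6]
negate -> [0, 6]
drop   -> [0]
drop   -> []
5      -> [5]
negate -> [-5]
drop   -> []
1      -> [1]
negate -> [-1]
dup    -> [-1, -1]
over   -> [-1, -1, -1]

0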